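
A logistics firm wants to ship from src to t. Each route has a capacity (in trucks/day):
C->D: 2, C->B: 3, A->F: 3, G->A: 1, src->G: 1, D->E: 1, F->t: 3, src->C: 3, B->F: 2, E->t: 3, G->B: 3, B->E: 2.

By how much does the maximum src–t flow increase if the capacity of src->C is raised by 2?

1

Original max flow = 4.
After raising cap(src->C), augmenting paths through that edge carry 1 more unit.
New max flow = 5. Increase = 1.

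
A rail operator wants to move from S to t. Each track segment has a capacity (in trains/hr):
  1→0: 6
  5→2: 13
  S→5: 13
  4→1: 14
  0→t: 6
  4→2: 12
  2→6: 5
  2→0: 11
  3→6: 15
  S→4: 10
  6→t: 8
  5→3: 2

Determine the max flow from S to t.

Augment S→4→1→0→t: bottleneck 6. Total 6.
Augment S→4→2→6→t: bottleneck 4. Total 10.
Augment S→5→2→6→t: bottleneck 1. Total 11.
Augment S→5→3→6→t: bottleneck 2. Total 13.
No augmenting path remains in the residual graph.

13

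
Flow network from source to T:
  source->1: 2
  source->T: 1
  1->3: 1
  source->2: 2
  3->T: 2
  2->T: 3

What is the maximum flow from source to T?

Augment source->T: bottleneck 1. Total 1.
Augment source->2->T: bottleneck 2. Total 3.
Augment source->1->3->T: bottleneck 1. Total 4.
No augmenting path remains in the residual graph.

4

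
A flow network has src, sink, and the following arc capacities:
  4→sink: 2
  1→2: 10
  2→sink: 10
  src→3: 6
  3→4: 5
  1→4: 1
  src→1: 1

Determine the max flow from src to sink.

Augment src→1→2→sink: bottleneck 1. Total 1.
Augment src→3→4→sink: bottleneck 2. Total 3.
No augmenting path remains in the residual graph.

3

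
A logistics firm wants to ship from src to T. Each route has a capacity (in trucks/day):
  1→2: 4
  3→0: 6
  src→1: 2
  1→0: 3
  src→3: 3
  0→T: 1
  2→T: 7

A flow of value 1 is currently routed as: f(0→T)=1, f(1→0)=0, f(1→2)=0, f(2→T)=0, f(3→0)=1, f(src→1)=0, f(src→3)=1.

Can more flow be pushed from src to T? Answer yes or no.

Yes

Residual path src→1→2→T has bottleneck 2 > 0.
Pushing 2 along it raises the flow to 3, so the given flow is not maximum.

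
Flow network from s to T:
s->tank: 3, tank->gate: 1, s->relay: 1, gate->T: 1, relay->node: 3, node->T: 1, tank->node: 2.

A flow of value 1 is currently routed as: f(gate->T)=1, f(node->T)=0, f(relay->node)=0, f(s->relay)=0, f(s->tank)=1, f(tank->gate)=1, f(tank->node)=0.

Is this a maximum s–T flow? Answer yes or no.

No

Residual path s->tank->node->T has bottleneck 1 > 0.
Pushing 1 along it raises the flow to 2, so the given flow is not maximum.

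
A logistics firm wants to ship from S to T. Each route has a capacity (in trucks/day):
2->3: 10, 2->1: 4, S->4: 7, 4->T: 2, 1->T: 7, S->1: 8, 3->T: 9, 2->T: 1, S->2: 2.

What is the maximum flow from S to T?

Augment S->2->T: bottleneck 1. Total 1.
Augment S->4->T: bottleneck 2. Total 3.
Augment S->1->T: bottleneck 7. Total 10.
Augment S->2->3->T: bottleneck 1. Total 11.
No augmenting path remains in the residual graph.

11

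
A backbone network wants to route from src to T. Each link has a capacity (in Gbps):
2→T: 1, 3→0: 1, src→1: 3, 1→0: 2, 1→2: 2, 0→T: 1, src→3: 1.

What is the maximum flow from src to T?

2

Augment src→3→0→T: bottleneck 1. Total 1.
Augment src→1→2→T: bottleneck 1. Total 2.
No augmenting path remains in the residual graph.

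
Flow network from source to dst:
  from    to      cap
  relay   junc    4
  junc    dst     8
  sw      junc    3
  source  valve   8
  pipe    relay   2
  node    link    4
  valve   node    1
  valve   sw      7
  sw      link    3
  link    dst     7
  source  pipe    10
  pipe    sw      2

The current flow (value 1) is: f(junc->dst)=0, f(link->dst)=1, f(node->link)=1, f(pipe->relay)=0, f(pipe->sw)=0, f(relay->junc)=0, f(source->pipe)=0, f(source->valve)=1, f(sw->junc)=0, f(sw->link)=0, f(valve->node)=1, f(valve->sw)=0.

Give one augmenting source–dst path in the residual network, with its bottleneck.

Residual along source->valve->sw->link->dst: source->valve: 7, valve->sw: 7, sw->link: 3, link->dst: 6.
Bottleneck = min = 3.

source->valve->sw->link->dst, bottleneck 3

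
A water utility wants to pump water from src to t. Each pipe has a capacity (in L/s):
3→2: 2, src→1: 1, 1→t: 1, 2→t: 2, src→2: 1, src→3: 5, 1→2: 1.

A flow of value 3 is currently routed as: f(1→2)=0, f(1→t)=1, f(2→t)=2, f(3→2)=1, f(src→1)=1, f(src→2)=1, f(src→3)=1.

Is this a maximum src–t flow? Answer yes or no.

Residual reachable from src: {2, 3, src}; t is not reachable.
Saturated cut: src→1, 2→t with total capacity 3 = current flow value. Flow is maximum.

Yes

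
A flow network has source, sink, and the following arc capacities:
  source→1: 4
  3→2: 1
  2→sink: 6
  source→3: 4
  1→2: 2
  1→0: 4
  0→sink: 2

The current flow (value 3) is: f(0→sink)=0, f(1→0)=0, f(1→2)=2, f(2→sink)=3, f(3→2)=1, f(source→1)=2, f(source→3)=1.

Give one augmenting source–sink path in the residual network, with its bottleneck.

Residual along source→1→0→sink: source→1: 2, 1→0: 4, 0→sink: 2.
Bottleneck = min = 2.

source→1→0→sink, bottleneck 2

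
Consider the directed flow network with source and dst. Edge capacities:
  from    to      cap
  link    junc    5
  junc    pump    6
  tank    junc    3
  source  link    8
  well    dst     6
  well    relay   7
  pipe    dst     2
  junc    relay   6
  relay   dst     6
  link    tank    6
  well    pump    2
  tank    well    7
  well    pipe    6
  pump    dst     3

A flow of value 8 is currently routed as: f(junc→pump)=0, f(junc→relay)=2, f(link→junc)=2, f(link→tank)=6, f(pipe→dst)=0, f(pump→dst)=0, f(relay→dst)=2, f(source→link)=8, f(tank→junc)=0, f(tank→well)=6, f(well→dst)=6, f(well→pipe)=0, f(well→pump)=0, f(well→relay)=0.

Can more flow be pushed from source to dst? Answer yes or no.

No

Residual reachable from source: {source}; dst is not reachable.
Saturated cut: source→link with total capacity 8 = current flow value. Flow is maximum.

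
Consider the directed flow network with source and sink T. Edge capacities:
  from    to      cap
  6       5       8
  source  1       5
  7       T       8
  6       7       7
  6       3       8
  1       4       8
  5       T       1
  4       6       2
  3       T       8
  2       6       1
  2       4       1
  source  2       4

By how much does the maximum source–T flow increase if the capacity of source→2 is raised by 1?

Original max flow = 3.
Edge source→2 does not cross the min cut (source side {1, 2, 4, source}), so extra capacity there cannot help.
New max flow = 3. Increase = 0.

0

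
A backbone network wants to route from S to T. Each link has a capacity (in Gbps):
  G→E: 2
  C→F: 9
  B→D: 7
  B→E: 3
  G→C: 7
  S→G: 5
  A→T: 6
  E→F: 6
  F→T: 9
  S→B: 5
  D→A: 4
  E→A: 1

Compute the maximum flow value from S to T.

10

Augment S→G→C→F→T: bottleneck 5. Total 5.
Augment S→B→E→F→T: bottleneck 3. Total 8.
Augment S→B→D→A→T: bottleneck 2. Total 10.
No augmenting path remains in the residual graph.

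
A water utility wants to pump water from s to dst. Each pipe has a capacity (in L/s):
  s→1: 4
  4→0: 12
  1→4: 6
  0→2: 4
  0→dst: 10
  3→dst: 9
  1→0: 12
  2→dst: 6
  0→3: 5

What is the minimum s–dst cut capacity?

4

Max flow = 4 (via 1 augmenting path).
In the residual at optimum, the set reachable from s is {s}.
Cut edges: s→1 (cap 4). Sum = 4.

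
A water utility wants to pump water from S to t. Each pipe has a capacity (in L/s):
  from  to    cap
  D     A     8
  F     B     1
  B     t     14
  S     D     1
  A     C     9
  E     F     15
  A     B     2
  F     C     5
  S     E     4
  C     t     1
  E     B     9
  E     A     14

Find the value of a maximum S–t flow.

Augment S→E→B→t: bottleneck 4. Total 4.
Augment S→D→A→C→t: bottleneck 1. Total 5.
No augmenting path remains in the residual graph.

5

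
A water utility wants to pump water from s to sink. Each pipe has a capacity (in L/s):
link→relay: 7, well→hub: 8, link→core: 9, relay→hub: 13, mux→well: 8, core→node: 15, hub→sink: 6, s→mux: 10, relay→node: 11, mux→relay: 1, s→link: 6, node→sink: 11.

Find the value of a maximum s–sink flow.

Augment s→mux→well→hub→sink: bottleneck 6. Total 6.
Augment s→mux→relay→node→sink: bottleneck 1. Total 7.
Augment s→link→relay→node→sink: bottleneck 6. Total 13.
No augmenting path remains in the residual graph.

13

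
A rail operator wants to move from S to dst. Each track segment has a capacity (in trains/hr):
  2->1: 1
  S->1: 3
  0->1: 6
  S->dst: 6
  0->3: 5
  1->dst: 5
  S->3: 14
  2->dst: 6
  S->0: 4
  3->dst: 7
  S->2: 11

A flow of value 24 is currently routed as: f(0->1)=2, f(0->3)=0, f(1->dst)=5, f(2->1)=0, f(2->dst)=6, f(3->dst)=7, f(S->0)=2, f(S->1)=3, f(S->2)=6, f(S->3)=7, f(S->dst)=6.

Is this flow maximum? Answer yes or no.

Yes

Residual reachable from S: {0, 1, 2, 3, S}; dst is not reachable.
Saturated cut: S->dst, 2->dst, 1->dst, 3->dst with total capacity 24 = current flow value. Flow is maximum.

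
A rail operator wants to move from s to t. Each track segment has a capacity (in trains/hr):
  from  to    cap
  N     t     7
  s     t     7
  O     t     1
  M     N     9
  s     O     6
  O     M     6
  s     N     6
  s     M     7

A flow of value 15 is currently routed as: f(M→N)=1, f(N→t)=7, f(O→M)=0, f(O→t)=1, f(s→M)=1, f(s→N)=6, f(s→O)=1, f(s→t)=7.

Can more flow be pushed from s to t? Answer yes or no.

Residual reachable from s: {M, N, O, s}; t is not reachable.
Saturated cut: s→t, O→t, N→t with total capacity 15 = current flow value. Flow is maximum.

No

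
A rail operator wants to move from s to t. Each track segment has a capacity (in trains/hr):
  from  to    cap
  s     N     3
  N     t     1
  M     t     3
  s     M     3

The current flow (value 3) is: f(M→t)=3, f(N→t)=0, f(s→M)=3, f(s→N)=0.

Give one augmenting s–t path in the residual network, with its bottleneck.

s→N→t, bottleneck 1

Residual along s→N→t: s→N: 3, N→t: 1.
Bottleneck = min = 1.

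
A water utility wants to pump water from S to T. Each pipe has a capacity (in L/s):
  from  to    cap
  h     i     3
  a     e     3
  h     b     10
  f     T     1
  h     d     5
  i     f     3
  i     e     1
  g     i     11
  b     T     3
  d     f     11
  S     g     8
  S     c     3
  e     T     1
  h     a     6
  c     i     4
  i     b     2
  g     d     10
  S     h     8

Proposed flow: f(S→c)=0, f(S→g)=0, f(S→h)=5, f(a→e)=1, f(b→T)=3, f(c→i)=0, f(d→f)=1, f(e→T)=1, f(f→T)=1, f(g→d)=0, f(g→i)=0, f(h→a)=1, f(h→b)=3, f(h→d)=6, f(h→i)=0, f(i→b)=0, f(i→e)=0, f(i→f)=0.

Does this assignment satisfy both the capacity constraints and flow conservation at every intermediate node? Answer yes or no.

No

Capacity violated on h→d: flow 6 > capacity 5.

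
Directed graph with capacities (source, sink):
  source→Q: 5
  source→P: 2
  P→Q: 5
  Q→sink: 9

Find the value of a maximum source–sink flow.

Augment source→Q→sink: bottleneck 5. Total 5.
Augment source→P→Q→sink: bottleneck 2. Total 7.
No augmenting path remains in the residual graph.

7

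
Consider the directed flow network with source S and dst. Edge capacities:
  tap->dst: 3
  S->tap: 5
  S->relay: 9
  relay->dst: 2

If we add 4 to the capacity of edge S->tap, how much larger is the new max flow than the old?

0

Original max flow = 5.
Edge S->tap does not cross the min cut (source side {S, relay, tap}), so extra capacity there cannot help.
New max flow = 5. Increase = 0.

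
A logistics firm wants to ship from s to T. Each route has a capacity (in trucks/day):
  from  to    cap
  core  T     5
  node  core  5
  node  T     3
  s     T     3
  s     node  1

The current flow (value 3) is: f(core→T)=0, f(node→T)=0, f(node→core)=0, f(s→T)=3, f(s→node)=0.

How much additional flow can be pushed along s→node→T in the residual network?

Residual capacities along the path: s→node: 1, node→T: 3.
Minimum is 1.

1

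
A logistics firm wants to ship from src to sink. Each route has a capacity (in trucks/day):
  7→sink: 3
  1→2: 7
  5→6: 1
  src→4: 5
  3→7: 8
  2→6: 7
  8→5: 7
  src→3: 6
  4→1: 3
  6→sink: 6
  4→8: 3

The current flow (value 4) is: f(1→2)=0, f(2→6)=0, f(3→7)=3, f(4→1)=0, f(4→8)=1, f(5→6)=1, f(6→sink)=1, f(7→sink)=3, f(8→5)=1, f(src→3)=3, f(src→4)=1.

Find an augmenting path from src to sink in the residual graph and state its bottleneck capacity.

Residual along src→4→1→2→6→sink: src→4: 4, 4→1: 3, 1→2: 7, 2→6: 7, 6→sink: 5.
Bottleneck = min = 3.

src→4→1→2→6→sink, bottleneck 3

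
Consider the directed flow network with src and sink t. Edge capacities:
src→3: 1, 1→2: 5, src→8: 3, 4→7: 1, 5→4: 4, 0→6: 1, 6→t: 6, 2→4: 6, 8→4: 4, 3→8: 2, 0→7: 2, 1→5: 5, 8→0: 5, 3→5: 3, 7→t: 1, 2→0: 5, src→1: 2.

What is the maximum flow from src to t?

Augment src→8→0→6→t: bottleneck 1. Total 1.
Augment src→8→0→7→t: bottleneck 1. Total 2.
No augmenting path remains in the residual graph.

2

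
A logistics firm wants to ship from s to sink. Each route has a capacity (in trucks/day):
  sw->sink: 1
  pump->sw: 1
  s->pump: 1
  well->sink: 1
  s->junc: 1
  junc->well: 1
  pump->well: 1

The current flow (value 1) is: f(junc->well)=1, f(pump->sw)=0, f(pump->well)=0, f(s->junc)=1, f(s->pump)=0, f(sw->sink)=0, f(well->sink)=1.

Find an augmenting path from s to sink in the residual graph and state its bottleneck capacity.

Residual along s->pump->sw->sink: s->pump: 1, pump->sw: 1, sw->sink: 1.
Bottleneck = min = 1.

s->pump->sw->sink, bottleneck 1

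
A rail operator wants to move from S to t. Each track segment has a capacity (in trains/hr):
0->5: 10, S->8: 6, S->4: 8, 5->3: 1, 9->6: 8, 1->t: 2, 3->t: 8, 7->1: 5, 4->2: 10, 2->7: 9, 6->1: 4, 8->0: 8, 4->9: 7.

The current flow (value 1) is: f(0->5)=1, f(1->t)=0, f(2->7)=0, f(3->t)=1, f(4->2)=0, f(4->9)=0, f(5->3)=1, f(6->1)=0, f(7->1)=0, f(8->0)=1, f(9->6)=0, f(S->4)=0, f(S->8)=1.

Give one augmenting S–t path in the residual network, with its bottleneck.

Residual along S->4->9->6->1->t: S->4: 8, 4->9: 7, 9->6: 8, 6->1: 4, 1->t: 2.
Bottleneck = min = 2.

S->4->9->6->1->t, bottleneck 2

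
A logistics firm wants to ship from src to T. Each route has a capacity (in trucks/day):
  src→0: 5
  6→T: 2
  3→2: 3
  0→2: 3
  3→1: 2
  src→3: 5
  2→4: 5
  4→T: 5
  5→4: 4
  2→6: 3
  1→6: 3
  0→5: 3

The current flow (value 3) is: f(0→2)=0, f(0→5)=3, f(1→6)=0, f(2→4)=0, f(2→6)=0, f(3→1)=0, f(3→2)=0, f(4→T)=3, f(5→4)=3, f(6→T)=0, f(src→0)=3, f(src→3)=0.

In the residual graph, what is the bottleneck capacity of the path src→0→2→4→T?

Residual capacities along the path: src→0: 2, 0→2: 3, 2→4: 5, 4→T: 2.
Minimum is 2.

2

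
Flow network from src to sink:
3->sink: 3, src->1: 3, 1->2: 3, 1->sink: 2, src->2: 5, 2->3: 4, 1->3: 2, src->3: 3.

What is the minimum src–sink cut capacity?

Max flow = 5 (via 2 augmenting paths).
In the residual at optimum, the set reachable from src is {1, 2, 3, src}.
Cut edges: 1->sink (cap 2), 3->sink (cap 3). Sum = 5.

5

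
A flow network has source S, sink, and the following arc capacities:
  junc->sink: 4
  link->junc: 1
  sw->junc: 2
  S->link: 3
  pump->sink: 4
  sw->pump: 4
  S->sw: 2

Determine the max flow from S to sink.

3

Augment S->sw->pump->sink: bottleneck 2. Total 2.
Augment S->link->junc->sink: bottleneck 1. Total 3.
No augmenting path remains in the residual graph.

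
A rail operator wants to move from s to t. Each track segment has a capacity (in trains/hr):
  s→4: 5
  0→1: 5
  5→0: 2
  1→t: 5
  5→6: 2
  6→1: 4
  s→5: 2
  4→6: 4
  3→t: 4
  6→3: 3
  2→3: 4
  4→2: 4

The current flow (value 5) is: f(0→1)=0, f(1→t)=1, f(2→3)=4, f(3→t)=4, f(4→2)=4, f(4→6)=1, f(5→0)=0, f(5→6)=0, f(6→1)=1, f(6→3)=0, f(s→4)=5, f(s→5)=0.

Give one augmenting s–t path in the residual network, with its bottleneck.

s→5→6→1→t, bottleneck 2

Residual along s→5→6→1→t: s→5: 2, 5→6: 2, 6→1: 3, 1→t: 4.
Bottleneck = min = 2.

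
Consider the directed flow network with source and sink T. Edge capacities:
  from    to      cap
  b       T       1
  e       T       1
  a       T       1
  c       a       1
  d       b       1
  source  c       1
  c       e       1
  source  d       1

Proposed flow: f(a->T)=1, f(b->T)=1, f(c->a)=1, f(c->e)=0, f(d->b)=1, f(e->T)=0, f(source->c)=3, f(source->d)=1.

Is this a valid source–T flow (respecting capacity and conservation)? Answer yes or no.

No

Capacity violated on source->c: flow 3 > capacity 1.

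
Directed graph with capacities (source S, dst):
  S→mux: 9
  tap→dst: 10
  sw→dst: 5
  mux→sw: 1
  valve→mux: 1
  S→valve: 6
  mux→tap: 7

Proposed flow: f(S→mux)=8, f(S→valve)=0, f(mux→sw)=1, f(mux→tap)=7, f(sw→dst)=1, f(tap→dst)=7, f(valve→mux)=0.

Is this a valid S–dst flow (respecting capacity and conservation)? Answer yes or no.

Every edge has 0 ≤ f(e) ≤ cap(e).
At each intermediate node, inflow equals outflow.

Yes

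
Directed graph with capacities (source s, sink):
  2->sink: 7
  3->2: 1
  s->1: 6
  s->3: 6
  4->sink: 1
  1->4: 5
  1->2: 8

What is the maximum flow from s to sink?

Augment s->1->4->sink: bottleneck 1. Total 1.
Augment s->1->2->sink: bottleneck 5. Total 6.
Augment s->3->2->sink: bottleneck 1. Total 7.
No augmenting path remains in the residual graph.

7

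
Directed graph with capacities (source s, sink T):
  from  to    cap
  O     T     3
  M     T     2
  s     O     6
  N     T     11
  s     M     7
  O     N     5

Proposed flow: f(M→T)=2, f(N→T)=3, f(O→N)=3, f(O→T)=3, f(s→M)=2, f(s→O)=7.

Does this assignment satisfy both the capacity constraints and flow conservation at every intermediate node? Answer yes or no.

No

Capacity violated on s→O: flow 7 > capacity 6.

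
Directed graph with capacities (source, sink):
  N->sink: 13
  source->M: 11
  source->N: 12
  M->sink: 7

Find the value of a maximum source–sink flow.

Augment source->N->sink: bottleneck 12. Total 12.
Augment source->M->sink: bottleneck 7. Total 19.
No augmenting path remains in the residual graph.

19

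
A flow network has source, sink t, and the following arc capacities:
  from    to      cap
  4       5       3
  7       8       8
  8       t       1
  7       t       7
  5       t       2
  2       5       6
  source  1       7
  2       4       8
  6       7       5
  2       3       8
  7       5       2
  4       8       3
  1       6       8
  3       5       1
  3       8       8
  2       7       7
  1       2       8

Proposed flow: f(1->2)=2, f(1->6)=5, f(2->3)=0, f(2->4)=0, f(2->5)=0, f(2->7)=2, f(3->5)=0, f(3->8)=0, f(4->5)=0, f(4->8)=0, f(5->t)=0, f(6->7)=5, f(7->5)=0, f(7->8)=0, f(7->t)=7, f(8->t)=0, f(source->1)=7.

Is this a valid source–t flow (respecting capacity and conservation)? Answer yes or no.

Yes

Every edge has 0 ≤ f(e) ≤ cap(e).
At each intermediate node, inflow equals outflow.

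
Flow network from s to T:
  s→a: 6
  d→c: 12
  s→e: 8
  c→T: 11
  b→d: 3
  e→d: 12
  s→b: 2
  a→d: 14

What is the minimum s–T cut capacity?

Max flow = 11 (via 2 augmenting paths).
In the residual at optimum, the set reachable from s is {a, b, c, d, e, s}.
Cut edges: c→T (cap 11). Sum = 11.

11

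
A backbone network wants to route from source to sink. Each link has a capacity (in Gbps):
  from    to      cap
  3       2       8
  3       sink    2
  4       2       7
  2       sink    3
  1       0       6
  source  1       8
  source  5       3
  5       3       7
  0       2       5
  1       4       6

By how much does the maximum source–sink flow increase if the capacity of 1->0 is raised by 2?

Original max flow = 5.
Edge 1->0 does not cross the min cut (source side {0, 1, 2, 3, 4, 5, source}), so extra capacity there cannot help.
New max flow = 5. Increase = 0.

0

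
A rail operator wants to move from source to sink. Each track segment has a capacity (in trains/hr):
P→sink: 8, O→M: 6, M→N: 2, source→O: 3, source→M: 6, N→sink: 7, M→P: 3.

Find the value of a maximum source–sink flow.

Augment source→M→N→sink: bottleneck 2. Total 2.
Augment source→M→P→sink: bottleneck 3. Total 5.
No augmenting path remains in the residual graph.

5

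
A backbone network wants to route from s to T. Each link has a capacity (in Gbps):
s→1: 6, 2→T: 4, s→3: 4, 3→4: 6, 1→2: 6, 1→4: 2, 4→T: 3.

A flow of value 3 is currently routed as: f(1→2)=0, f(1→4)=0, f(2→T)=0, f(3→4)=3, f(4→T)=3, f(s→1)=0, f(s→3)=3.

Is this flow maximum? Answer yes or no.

No

Residual path s→1→2→T has bottleneck 4 > 0.
Pushing 4 along it raises the flow to 7, so the given flow is not maximum.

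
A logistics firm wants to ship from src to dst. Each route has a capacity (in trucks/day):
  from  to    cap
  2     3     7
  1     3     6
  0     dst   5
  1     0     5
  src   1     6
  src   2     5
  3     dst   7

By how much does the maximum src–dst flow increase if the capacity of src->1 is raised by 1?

Original max flow = 11.
After raising cap(src->1), augmenting paths through that edge carry 1 more unit.
New max flow = 12. Increase = 1.

1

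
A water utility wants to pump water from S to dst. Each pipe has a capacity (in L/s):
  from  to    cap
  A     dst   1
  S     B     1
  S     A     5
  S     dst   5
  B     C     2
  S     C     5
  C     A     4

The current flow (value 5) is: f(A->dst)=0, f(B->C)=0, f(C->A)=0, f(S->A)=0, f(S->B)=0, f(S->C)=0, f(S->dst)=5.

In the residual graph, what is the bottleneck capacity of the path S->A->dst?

1

Residual capacities along the path: S->A: 5, A->dst: 1.
Minimum is 1.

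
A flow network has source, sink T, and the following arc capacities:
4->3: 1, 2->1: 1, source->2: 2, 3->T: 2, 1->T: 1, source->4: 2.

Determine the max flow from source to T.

2

Augment source->2->1->T: bottleneck 1. Total 1.
Augment source->4->3->T: bottleneck 1. Total 2.
No augmenting path remains in the residual graph.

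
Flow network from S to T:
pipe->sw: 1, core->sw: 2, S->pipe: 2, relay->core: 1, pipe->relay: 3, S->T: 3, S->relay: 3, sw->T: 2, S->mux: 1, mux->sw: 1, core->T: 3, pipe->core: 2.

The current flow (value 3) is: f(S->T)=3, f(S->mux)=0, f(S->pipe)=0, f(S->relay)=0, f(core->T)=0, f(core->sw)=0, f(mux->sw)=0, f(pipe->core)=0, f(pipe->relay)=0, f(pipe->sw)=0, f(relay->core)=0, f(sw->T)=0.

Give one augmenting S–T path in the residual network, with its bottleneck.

S->pipe->core->T, bottleneck 2

Residual along S->pipe->core->T: S->pipe: 2, pipe->core: 2, core->T: 3.
Bottleneck = min = 2.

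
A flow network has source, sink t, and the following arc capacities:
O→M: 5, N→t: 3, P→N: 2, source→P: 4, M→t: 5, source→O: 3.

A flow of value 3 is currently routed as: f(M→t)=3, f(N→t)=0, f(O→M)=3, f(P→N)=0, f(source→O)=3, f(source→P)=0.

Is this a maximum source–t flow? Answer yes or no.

Residual path source→P→N→t has bottleneck 2 > 0.
Pushing 2 along it raises the flow to 5, so the given flow is not maximum.

No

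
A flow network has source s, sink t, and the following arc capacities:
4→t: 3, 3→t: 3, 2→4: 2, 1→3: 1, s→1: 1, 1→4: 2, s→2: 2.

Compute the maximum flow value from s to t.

Augment s→1→3→t: bottleneck 1. Total 1.
Augment s→2→4→t: bottleneck 2. Total 3.
No augmenting path remains in the residual graph.

3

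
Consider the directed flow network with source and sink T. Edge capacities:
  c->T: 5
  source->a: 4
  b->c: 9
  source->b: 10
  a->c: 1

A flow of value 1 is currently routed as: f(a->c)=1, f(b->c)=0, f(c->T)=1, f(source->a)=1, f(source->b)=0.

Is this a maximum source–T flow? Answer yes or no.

Residual path source->b->c->T has bottleneck 4 > 0.
Pushing 4 along it raises the flow to 5, so the given flow is not maximum.

No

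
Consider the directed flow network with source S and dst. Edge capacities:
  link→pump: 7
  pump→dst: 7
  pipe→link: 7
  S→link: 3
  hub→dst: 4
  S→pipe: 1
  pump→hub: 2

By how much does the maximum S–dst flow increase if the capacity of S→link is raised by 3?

3

Original max flow = 4.
After raising cap(S→link), augmenting paths through that edge carry 3 more units.
New max flow = 7. Increase = 3.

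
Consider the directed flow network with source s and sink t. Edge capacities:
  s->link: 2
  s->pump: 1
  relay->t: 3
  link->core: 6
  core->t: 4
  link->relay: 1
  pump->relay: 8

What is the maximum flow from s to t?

3

Augment s->link->core->t: bottleneck 2. Total 2.
Augment s->pump->relay->t: bottleneck 1. Total 3.
No augmenting path remains in the residual graph.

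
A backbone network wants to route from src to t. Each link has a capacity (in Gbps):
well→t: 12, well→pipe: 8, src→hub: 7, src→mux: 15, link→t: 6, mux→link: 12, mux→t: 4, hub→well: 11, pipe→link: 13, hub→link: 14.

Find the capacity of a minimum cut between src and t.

Max flow = 17 (via 3 augmenting paths).
In the residual at optimum, the set reachable from src is {link, mux, src}.
Cut edges: src→hub (cap 7), mux→t (cap 4), link→t (cap 6). Sum = 17.

17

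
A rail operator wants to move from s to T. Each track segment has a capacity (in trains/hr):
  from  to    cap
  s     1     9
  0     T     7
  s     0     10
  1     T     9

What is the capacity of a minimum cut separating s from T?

Max flow = 16 (via 2 augmenting paths).
In the residual at optimum, the set reachable from s is {0, s}.
Cut edges: s->1 (cap 9), 0->T (cap 7). Sum = 16.

16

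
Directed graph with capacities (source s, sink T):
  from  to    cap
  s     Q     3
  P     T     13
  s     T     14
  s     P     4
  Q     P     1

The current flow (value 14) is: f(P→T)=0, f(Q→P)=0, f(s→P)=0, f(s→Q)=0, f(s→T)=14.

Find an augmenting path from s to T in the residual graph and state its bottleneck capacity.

s→P→T, bottleneck 4

Residual along s→P→T: s→P: 4, P→T: 13.
Bottleneck = min = 4.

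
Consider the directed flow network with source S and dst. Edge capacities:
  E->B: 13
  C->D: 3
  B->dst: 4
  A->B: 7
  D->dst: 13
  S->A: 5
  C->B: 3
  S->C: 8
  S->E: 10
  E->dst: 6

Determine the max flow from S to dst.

13

Augment S->E->dst: bottleneck 6. Total 6.
Augment S->E->B->dst: bottleneck 4. Total 10.
Augment S->C->D->dst: bottleneck 3. Total 13.
No augmenting path remains in the residual graph.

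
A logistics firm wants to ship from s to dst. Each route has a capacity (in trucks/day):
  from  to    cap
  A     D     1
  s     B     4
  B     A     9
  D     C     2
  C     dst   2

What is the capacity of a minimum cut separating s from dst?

Max flow = 1 (via 1 augmenting path).
In the residual at optimum, the set reachable from s is {A, B, s}.
Cut edges: A->D (cap 1). Sum = 1.

1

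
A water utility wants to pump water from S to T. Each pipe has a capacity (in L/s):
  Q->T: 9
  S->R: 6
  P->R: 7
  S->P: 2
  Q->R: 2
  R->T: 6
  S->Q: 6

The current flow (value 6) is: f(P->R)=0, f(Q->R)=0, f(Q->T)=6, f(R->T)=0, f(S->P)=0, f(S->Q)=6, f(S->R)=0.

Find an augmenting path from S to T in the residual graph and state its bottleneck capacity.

Residual along S->R->T: S->R: 6, R->T: 6.
Bottleneck = min = 6.

S->R->T, bottleneck 6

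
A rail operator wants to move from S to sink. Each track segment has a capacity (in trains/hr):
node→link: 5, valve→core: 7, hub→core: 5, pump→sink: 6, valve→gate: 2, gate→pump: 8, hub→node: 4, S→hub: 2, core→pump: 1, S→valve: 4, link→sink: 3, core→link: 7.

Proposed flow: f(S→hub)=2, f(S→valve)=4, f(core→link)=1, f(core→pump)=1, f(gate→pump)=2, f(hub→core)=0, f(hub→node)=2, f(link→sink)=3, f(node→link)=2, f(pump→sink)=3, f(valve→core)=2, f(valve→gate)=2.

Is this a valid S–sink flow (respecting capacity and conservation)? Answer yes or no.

Every edge has 0 ≤ f(e) ≤ cap(e).
At each intermediate node, inflow equals outflow.

Yes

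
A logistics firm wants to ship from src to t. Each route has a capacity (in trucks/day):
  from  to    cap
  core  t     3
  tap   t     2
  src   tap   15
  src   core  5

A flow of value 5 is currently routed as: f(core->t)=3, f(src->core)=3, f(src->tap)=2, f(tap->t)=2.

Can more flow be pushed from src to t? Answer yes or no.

No

Residual reachable from src: {core, src, tap}; t is not reachable.
Saturated cut: core->t, tap->t with total capacity 5 = current flow value. Flow is maximum.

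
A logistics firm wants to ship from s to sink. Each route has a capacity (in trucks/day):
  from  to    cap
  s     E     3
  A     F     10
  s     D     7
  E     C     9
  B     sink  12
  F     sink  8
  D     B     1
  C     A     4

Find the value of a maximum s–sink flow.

Augment s->D->B->sink: bottleneck 1. Total 1.
Augment s->E->C->A->F->sink: bottleneck 3. Total 4.
No augmenting path remains in the residual graph.

4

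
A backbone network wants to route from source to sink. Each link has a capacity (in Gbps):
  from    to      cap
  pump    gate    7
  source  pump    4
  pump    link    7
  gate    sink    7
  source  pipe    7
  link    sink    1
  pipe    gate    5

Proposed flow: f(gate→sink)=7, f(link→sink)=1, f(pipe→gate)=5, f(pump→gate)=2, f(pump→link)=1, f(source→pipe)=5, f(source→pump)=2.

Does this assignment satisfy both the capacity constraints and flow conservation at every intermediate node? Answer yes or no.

Conservation fails at pump: inflow 2 ≠ outflow 3.

No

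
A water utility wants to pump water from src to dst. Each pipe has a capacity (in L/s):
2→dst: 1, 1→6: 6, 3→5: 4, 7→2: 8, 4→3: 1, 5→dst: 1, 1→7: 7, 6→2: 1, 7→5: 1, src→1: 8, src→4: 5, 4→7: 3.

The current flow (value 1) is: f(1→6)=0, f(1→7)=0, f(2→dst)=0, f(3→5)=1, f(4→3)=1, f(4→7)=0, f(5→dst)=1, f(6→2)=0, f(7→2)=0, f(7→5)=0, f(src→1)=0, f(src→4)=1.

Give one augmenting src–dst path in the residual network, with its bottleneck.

src→4→7→2→dst, bottleneck 1

Residual along src→4→7→2→dst: src→4: 4, 4→7: 3, 7→2: 8, 2→dst: 1.
Bottleneck = min = 1.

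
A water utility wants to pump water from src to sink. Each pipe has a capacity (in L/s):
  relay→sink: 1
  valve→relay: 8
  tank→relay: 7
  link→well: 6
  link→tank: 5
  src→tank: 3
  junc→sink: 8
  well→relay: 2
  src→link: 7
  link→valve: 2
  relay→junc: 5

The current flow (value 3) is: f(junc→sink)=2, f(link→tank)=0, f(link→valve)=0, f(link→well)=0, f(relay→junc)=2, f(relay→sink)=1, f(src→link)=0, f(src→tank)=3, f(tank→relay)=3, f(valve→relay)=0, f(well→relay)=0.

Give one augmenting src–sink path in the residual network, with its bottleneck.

Residual along src→link→well→relay→junc→sink: src→link: 7, link→well: 6, well→relay: 2, relay→junc: 3, junc→sink: 6.
Bottleneck = min = 2.

src→link→well→relay→junc→sink, bottleneck 2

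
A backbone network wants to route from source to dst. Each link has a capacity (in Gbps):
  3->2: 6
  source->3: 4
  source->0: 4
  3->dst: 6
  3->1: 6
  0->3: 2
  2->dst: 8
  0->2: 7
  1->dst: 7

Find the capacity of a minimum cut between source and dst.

Max flow = 8 (via 3 augmenting paths).
In the residual at optimum, the set reachable from source is {source}.
Cut edges: source->0 (cap 4), source->3 (cap 4). Sum = 8.

8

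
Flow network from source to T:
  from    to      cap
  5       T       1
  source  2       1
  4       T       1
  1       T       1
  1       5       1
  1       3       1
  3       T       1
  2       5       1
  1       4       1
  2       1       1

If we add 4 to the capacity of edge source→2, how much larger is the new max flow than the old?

Original max flow = 1.
After raising cap(source→2), augmenting paths through that edge carry 1 more unit.
New max flow = 2. Increase = 1.

1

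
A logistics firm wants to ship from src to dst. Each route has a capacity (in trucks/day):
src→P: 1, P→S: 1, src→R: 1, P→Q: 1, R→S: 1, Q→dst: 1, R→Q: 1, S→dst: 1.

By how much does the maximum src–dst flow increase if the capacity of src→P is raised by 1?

0

Original max flow = 2.
Even with extra capacity on src→P, another cut of capacity 2 remains binding.
New max flow = 2. Increase = 0.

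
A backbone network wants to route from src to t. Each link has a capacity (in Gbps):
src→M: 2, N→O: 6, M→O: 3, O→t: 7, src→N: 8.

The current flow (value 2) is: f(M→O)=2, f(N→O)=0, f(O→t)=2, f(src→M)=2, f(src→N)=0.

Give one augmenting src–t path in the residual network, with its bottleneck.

src→N→O→t, bottleneck 5

Residual along src→N→O→t: src→N: 8, N→O: 6, O→t: 5.
Bottleneck = min = 5.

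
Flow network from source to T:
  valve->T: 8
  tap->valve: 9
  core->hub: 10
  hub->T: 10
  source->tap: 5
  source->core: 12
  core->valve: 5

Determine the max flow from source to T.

17

Augment source->tap->valve->T: bottleneck 5. Total 5.
Augment source->core->valve->T: bottleneck 3. Total 8.
Augment source->core->hub->T: bottleneck 9. Total 17.
No augmenting path remains in the residual graph.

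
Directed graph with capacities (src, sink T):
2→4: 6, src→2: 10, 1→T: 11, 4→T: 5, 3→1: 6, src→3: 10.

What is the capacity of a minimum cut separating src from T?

11

Max flow = 11 (via 2 augmenting paths).
In the residual at optimum, the set reachable from src is {2, 3, 4, src}.
Cut edges: 3→1 (cap 6), 4→T (cap 5). Sum = 11.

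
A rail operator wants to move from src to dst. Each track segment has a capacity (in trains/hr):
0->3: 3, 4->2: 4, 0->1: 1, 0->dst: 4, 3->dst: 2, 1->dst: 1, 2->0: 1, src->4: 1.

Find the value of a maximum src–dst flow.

1

Augment src->4->2->0->dst: bottleneck 1. Total 1.
No augmenting path remains in the residual graph.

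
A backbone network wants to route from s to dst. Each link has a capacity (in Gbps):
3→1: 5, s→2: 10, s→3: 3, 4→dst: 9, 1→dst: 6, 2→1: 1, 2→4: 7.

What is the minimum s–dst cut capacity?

11

Max flow = 11 (via 3 augmenting paths).
In the residual at optimum, the set reachable from s is {2, s}.
Cut edges: s→3 (cap 3), 2→4 (cap 7), 2→1 (cap 1). Sum = 11.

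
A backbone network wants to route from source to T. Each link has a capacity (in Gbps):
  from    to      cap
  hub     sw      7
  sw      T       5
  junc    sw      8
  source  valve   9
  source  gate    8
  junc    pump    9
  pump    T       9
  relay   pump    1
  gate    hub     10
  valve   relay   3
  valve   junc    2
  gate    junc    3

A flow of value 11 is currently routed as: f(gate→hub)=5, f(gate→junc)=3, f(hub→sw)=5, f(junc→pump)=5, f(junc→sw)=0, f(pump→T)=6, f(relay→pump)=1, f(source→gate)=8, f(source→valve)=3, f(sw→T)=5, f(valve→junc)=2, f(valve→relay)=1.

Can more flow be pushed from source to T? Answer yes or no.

Residual reachable from source: {relay, source, valve}; T is not reachable.
Saturated cut: source→gate, valve→junc, relay→pump with total capacity 11 = current flow value. Flow is maximum.

No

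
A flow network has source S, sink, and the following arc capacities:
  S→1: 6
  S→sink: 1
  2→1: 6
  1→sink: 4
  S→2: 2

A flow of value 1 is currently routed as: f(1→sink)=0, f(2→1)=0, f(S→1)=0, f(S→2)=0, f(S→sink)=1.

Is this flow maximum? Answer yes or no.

No

Residual path S→1→sink has bottleneck 4 > 0.
Pushing 4 along it raises the flow to 5, so the given flow is not maximum.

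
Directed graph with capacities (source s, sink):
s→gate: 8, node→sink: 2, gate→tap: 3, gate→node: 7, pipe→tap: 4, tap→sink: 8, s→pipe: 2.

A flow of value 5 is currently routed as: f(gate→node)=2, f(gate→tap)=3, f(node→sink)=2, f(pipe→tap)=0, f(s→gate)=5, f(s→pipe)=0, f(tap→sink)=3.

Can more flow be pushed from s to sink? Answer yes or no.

Yes

Residual path s→pipe→tap→sink has bottleneck 2 > 0.
Pushing 2 along it raises the flow to 7, so the given flow is not maximum.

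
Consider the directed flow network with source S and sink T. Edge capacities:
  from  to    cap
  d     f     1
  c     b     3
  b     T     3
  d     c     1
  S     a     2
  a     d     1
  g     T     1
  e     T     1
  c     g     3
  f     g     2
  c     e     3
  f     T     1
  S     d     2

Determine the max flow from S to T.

Augment S→d→f→T: bottleneck 1. Total 1.
Augment S→d→c→b→T: bottleneck 1. Total 2.
No augmenting path remains in the residual graph.

2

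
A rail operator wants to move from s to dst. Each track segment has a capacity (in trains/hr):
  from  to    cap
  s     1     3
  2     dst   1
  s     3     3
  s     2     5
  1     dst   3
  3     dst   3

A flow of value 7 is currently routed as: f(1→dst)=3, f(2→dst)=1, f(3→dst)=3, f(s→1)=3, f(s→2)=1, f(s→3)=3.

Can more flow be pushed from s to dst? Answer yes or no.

No

Residual reachable from s: {2, s}; dst is not reachable.
Saturated cut: s→1, s→3, 2→dst with total capacity 7 = current flow value. Flow is maximum.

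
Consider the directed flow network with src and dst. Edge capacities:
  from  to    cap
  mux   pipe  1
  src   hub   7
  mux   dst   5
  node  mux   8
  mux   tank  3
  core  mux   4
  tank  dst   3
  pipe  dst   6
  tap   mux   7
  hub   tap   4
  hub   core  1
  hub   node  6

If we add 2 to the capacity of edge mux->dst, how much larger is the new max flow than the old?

0

Original max flow = 7.
Edge mux->dst does not cross the min cut (source side {src}), so extra capacity there cannot help.
New max flow = 7. Increase = 0.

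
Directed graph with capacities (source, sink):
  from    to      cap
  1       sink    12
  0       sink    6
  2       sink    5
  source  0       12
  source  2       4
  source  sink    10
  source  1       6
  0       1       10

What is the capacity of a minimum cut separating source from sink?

Max flow = 32 (via 5 augmenting paths).
In the residual at optimum, the set reachable from source is {source}.
Cut edges: source->0 (cap 12), source->1 (cap 6), source->2 (cap 4), source->sink (cap 10). Sum = 32.

32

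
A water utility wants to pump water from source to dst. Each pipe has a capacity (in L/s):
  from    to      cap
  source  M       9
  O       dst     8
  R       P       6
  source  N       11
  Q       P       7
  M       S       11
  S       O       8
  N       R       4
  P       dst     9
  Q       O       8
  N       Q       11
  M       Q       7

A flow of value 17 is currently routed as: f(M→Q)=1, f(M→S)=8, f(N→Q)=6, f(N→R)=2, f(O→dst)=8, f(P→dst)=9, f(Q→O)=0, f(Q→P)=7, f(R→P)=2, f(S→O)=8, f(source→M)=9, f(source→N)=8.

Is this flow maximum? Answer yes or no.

Yes

Residual reachable from source: {M, N, O, P, Q, R, S, source}; dst is not reachable.
Saturated cut: O→dst, P→dst with total capacity 17 = current flow value. Flow is maximum.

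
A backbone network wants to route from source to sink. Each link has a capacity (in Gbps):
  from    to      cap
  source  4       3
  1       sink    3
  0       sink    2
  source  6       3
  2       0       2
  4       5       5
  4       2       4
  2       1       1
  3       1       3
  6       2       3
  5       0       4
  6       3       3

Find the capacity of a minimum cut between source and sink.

Max flow = 5 (via 2 augmenting paths).
In the residual at optimum, the set reachable from source is {0, 1, 2, 3, 4, 5, 6, source}.
Cut edges: 1->sink (cap 3), 0->sink (cap 2). Sum = 5.

5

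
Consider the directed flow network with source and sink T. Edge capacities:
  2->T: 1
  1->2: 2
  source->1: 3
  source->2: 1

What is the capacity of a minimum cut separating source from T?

Max flow = 1 (via 1 augmenting path).
In the residual at optimum, the set reachable from source is {1, 2, source}.
Cut edges: 2->T (cap 1). Sum = 1.

1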